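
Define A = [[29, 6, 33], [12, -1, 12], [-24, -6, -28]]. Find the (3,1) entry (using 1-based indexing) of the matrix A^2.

-96

Characteristic polynomial: μ^3 - 21μ - 20 = (μ - 5)(μ + 1)(μ + 4), so the eigenvalues are -4, -1, 5.
μ=5: eigenvector (5, 2, -4).
μ=-1: eigenvector (2, 1, -2).
μ=-4: eigenvector (-1, 0, 1).
P = [[5, 2, -1], [2, 1, 0], [-4, -2, 1]], D = diag(5, -1, -4), P⁻¹ = [[1, 0, 1], [-2, 1, -2], [0, 2, 1]].
A² = P·diag(25, 1, 16)·P⁻¹ = [[121, -30, 105], [48, 1, 48], [-96, 30, -80]].
The requested entry is -96.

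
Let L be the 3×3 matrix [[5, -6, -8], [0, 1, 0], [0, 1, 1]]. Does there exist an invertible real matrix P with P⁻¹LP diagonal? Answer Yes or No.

No

Characteristic polynomial: p(λ) = λ^3 - 7λ^2 + 11λ - 5 = (λ - 5)(λ - 1)^2.
λ = 1 has algebraic multiplicity 2; rank(L − 1I) = 2, so geometric multiplicity = 1.
Geometric multiplicity < algebraic multiplicity, so L is not diagonalizable.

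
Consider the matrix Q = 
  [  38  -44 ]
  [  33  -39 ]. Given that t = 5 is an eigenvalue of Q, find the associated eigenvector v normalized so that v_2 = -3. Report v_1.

Q − 5I = [[33, -44], [33, -44]].
Solving (Q − 5I)v = 0 gives the eigenspace spanned by (-4, -3).
With v_2 = -3, v = (-4, -3), so v_1 = -4.

-4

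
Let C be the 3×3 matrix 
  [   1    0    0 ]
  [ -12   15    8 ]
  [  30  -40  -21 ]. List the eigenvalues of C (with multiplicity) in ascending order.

-5, -1, 1

Characteristic polynomial: p(r) = r^3 + 5r^2 - r - 5 = (r - 1)(r + 1)(r + 5).
Roots (with multiplicity): -5, -1, 1.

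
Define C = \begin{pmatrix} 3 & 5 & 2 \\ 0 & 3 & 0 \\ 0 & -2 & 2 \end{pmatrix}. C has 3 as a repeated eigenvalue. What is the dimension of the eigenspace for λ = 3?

C − 3I = [[0, 5, 2], [0, 0, 0], [0, -2, -1]].
This matrix has rank 2, so its null space has dimension 3 − 2 = 1.

1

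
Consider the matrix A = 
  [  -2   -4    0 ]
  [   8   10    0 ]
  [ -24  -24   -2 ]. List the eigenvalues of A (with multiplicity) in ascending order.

Characteristic polynomial: p(μ) = μ^3 - 6μ^2 - 4μ + 24 = (μ - 6)(μ - 2)(μ + 2).
Roots (with multiplicity): -2, 2, 6.

-2, 2, 6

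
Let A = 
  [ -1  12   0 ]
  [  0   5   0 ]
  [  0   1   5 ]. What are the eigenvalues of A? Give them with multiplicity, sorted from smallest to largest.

Characteristic polynomial: p(μ) = μ^3 - 9μ^2 + 15μ + 25 = (μ - 5)^2(μ + 1).
Roots (with multiplicity): -1, 5, 5.

-1, 5, 5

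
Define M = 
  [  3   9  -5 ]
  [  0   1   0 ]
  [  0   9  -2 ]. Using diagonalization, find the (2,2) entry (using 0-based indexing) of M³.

Characteristic polynomial: λ^3 - 2λ^2 - 5λ + 6 = (λ - 3)(λ - 1)(λ + 2), so the eigenvalues are -2, 1, 3.
λ=1: eigenvector (3, 1, 3).
λ=3: eigenvector (1, 0, 0).
λ=-2: eigenvector (1, 0, 1).
P = [[3, 1, 1], [1, 0, 0], [3, 0, 1]], D = diag(1, 3, -2), P⁻¹ = [[0, 1, 0], [1, 0, -1], [0, -3, 1]].
M³ = P·diag(1, 27, -8)·P⁻¹ = [[27, 27, -35], [0, 1, 0], [0, 27, -8]].
The requested entry is -8.

-8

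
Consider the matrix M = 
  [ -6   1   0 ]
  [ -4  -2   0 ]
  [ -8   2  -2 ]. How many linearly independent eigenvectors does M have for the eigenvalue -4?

1

M + 4I = [[-2, 1, 0], [-4, 2, 0], [-8, 2, 2]].
This matrix has rank 2, so its null space has dimension 3 − 2 = 1.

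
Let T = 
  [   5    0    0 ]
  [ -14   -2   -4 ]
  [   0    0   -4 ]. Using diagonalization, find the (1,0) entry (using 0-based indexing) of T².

-42

Characteristic polynomial: s^3 + s^2 - 22s - 40 = (s - 5)(s + 2)(s + 4), so the eigenvalues are -4, -2, 5.
s=5: eigenvector (1, -2, 0).
s=-2: eigenvector (0, 1, 0).
s=-4: eigenvector (0, 2, 1).
P = [[1, 0, 0], [-2, 1, 2], [0, 0, 1]], D = diag(5, -2, -4), P⁻¹ = [[1, 0, 0], [2, 1, -2], [0, 0, 1]].
T² = P·diag(25, 4, 16)·P⁻¹ = [[25, 0, 0], [-42, 4, 24], [0, 0, 16]].
The requested entry is -42.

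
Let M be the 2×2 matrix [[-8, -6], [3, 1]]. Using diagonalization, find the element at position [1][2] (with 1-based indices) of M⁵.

-6186

Characteristic polynomial: r^2 + 7r + 10 = (r + 2)(r + 5), so the eigenvalues are -5, -2.
r=-5: eigenvector (2, -1).
r=-2: eigenvector (1, -1).
P = [[2, 1], [-1, -1]], D = diag(-5, -2), P⁻¹ = [[1, 1], [-1, -2]].
M⁵ = P·diag(-3125, -32)·P⁻¹ = [[-6218, -6186], [3093, 3061]].
The requested entry is -6186.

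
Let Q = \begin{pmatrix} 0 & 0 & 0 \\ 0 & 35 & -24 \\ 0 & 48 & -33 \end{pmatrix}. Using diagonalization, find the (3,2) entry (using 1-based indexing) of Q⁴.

Characteristic polynomial: t^3 - 2t^2 - 3t = t(t - 3)(t + 1), so the eigenvalues are -1, 0, 3.
t=0: eigenvector (1, 0, 0).
t=3: eigenvector (0, -3, -4).
t=-1: eigenvector (0, -2, -3).
P = [[1, 0, 0], [0, -3, -2], [0, -4, -3]], D = diag(0, 3, -1), P⁻¹ = [[1, 0, 0], [0, -3, 2], [0, 4, -3]].
Q⁴ = P·diag(0, 81, 1)·P⁻¹ = [[0, 0, 0], [0, 721, -480], [0, 960, -639]].
The requested entry is 960.

960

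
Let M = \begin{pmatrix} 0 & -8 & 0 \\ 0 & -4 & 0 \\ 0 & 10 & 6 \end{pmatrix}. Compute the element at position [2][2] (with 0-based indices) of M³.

Characteristic polynomial: t^3 - 2t^2 - 24t = t(t - 6)(t + 4), so the eigenvalues are -4, 0, 6.
t=0: eigenvector (1, 0, 0).
t=-4: eigenvector (2, 1, -1).
t=6: eigenvector (0, 0, 1).
P = [[1, 2, 0], [0, 1, 0], [0, -1, 1]], D = diag(0, -4, 6), P⁻¹ = [[1, -2, 0], [0, 1, 0], [0, 1, 1]].
M³ = P·diag(0, -64, 216)·P⁻¹ = [[0, -128, 0], [0, -64, 0], [0, 280, 216]].
The requested entry is 216.

216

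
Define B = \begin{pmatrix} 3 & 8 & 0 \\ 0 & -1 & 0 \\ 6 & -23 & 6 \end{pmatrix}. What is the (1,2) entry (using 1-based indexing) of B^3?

56

Characteristic polynomial: λ^3 - 8λ^2 + 9λ + 18 = (λ - 6)(λ - 3)(λ + 1), so the eigenvalues are -1, 3, 6.
λ=3: eigenvector (1, 0, -2).
λ=-1: eigenvector (-2, 1, 5).
λ=6: eigenvector (0, 0, 1).
P = [[1, -2, 0], [0, 1, 0], [-2, 5, 1]], D = diag(3, -1, 6), P⁻¹ = [[1, 2, 0], [0, 1, 0], [2, -1, 1]].
B³ = P·diag(27, -1, 216)·P⁻¹ = [[27, 56, 0], [0, -1, 0], [378, -329, 216]].
The requested entry is 56.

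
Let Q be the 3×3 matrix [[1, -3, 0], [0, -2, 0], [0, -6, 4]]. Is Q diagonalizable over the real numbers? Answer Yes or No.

Yes

Characteristic polynomial: p(t) = t^3 - 3t^2 - 6t + 8 = (t - 4)(t - 1)(t + 2).
All 3 eigenvalues are distinct, so Q is diagonalizable.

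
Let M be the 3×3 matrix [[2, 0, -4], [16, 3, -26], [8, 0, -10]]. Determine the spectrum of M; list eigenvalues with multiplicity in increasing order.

Characteristic polynomial: p(s) = s^3 + 5s^2 - 12s - 36 = (s - 3)(s + 2)(s + 6).
Roots (with multiplicity): -6, -2, 3.

-6, -2, 3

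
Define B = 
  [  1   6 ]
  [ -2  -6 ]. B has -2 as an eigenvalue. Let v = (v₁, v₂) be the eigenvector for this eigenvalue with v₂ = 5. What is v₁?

B + 2I = [[3, 6], [-2, -4]].
Solving (B + 2I)v = 0 gives the eigenspace spanned by (-10, 5).
With v₂ = 5, v = (-10, 5), so v₁ = -10.

-10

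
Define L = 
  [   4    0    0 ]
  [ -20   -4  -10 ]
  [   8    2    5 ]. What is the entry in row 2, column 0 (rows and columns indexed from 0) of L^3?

Characteristic polynomial: s^3 - 5s^2 + 4s = s(s - 4)(s - 1), so the eigenvalues are 0, 1, 4.
s=4: eigenvector (1, -5, 2).
s=0: eigenvector (0, 5, -2).
s=1: eigenvector (0, -2, 1).
P = [[1, 0, 0], [-5, 5, -2], [2, -2, 1]], D = diag(4, 0, 1), P⁻¹ = [[1, 0, 0], [1, 1, 2], [0, 2, 5]].
L³ = P·diag(64, 0, 1)·P⁻¹ = [[64, 0, 0], [-320, -4, -10], [128, 2, 5]].
The requested entry is 128.

128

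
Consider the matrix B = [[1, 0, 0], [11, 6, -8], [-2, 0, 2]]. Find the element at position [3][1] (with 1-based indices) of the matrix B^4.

-30

Characteristic polynomial: t^3 - 9t^2 + 20t - 12 = (t - 6)(t - 2)(t - 1), so the eigenvalues are 1, 2, 6.
t=1: eigenvector (1, 1, 2).
t=6: eigenvector (0, 1, 0).
t=2: eigenvector (0, 2, 1).
P = [[1, 0, 0], [1, 1, 2], [2, 0, 1]], D = diag(1, 6, 2), P⁻¹ = [[1, 0, 0], [3, 1, -2], [-2, 0, 1]].
B⁴ = P·diag(1, 1296, 16)·P⁻¹ = [[1, 0, 0], [3825, 1296, -2560], [-30, 0, 16]].
The requested entry is -30.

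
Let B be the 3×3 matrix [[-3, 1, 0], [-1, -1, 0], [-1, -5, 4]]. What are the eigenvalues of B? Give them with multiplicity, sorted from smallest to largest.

-2, -2, 4

Characteristic polynomial: p(r) = r^3 - 12r - 16 = (r - 4)(r + 2)^2.
Roots (with multiplicity): -2, -2, 4.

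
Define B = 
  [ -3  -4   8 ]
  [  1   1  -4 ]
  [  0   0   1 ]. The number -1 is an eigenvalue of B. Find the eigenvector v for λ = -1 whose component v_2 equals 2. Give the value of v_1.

B + 1I = [[-2, -4, 8], [1, 2, -4], [0, 0, 2]].
Solving (B + 1I)v = 0 gives the eigenspace spanned by (-4, 2, 0).
With v_2 = 2, v = (-4, 2, 0), so v_1 = -4.

-4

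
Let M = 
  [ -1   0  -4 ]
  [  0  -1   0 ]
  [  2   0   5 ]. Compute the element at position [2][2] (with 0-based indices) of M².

17

Characteristic polynomial: r^3 - 3r^2 - r + 3 = (r - 3)(r - 1)(r + 1), so the eigenvalues are -1, 1, 3.
r=3: eigenvector (1, 0, -1).
r=-1: eigenvector (0, 1, 0).
r=1: eigenvector (2, 0, -1).
P = [[1, 0, 2], [0, 1, 0], [-1, 0, -1]], D = diag(3, -1, 1), P⁻¹ = [[-1, 0, -2], [0, 1, 0], [1, 0, 1]].
M² = P·diag(9, 1, 1)·P⁻¹ = [[-7, 0, -16], [0, 1, 0], [8, 0, 17]].
The requested entry is 17.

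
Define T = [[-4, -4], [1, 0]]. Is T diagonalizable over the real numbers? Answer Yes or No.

Characteristic polynomial: p(λ) = λ^2 + 4λ + 4 = (λ + 2)^2.
λ = -2 has algebraic multiplicity 2; rank(T + 2I) = 1, so geometric multiplicity = 1.
Geometric multiplicity < algebraic multiplicity, so T is not diagonalizable.

No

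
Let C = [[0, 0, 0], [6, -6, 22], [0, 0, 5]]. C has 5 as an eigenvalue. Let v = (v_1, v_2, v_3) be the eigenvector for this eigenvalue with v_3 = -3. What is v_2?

C − 5I = [[-5, 0, 0], [6, -11, 22], [0, 0, 0]].
Solving (C − 5I)v = 0 gives the eigenspace spanned by (0, -6, -3).
With v_3 = -3, v = (0, -6, -3), so v_2 = -6.

-6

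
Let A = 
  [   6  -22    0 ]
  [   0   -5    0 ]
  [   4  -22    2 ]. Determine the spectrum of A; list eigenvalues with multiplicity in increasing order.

Characteristic polynomial: p(s) = s^3 - 3s^2 - 28s + 60 = (s - 6)(s - 2)(s + 5).
Roots (with multiplicity): -5, 2, 6.

-5, 2, 6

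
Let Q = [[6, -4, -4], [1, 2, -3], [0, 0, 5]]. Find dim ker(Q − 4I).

Q − 4I = [[2, -4, -4], [1, -2, -3], [0, 0, 1]].
This matrix has rank 2, so its null space has dimension 3 − 2 = 1.

1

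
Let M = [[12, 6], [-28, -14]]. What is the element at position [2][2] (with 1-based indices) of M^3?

-56

Characteristic polynomial: s^2 + 2s = s(s + 2), so the eigenvalues are -2, 0.
s=0: eigenvector (1, -2).
s=-2: eigenvector (-3, 7).
P = [[1, -3], [-2, 7]], D = diag(0, -2), P⁻¹ = [[7, 3], [2, 1]].
M³ = P·diag(0, -8)·P⁻¹ = [[48, 24], [-112, -56]].
The requested entry is -56.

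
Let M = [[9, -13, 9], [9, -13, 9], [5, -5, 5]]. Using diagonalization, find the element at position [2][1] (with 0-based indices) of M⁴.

Characteristic polynomial: t^3 - t^2 - 20t = t(t - 5)(t + 4), so the eigenvalues are -4, 0, 5.
t=0: eigenvector (1, 0, -1).
t=5: eigenvector (1, 1, 1).
t=-4: eigenvector (-1, -1, 0).
P = [[1, 1, -1], [0, 1, -1], [-1, 1, 0]], D = diag(0, 5, -4), P⁻¹ = [[1, -1, 0], [1, -1, 1], [1, -2, 1]].
M⁴ = P·diag(0, 625, 256)·P⁻¹ = [[369, -113, 369], [369, -113, 369], [625, -625, 625]].
The requested entry is -625.

-625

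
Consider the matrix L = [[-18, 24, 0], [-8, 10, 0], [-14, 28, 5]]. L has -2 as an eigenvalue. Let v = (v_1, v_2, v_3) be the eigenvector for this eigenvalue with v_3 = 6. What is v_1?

L + 2I = [[-16, 24, 0], [-8, 12, 0], [-14, 28, 7]].
Solving (L + 2I)v = 0 gives the eigenspace spanned by (-9, -6, 6).
With v_3 = 6, v = (-9, -6, 6), so v_1 = -9.

-9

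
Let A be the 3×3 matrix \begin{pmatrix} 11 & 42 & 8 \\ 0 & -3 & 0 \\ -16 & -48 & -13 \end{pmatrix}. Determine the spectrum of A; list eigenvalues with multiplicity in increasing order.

Characteristic polynomial: p(r) = r^3 + 5r^2 - 9r - 45 = (r - 3)(r + 3)(r + 5).
Roots (with multiplicity): -5, -3, 3.

-5, -3, 3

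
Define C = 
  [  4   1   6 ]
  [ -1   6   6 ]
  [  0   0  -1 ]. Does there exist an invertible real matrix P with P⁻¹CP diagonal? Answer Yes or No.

No

Characteristic polynomial: p(μ) = μ^3 - 9μ^2 + 15μ + 25 = (μ - 5)^2(μ + 1).
μ = 5 has algebraic multiplicity 2; rank(C − 5I) = 2, so geometric multiplicity = 1.
Geometric multiplicity < algebraic multiplicity, so C is not diagonalizable.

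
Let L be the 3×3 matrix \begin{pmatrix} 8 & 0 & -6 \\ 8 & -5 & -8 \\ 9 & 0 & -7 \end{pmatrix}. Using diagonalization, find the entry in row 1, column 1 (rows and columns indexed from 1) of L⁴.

46

Characteristic polynomial: λ^3 + 4λ^2 - 7λ - 10 = (λ - 2)(λ + 1)(λ + 5), so the eigenvalues are -5, -1, 2.
λ=-1: eigenvector (-2, 2, -3).
λ=-5: eigenvector (0, 1, 0).
λ=2: eigenvector (1, 0, 1).
P = [[-2, 0, 1], [2, 1, 0], [-3, 0, 1]], D = diag(-1, -5, 2), P⁻¹ = [[1, 0, -1], [-2, 1, 2], [3, 0, -2]].
L⁴ = P·diag(1, 625, 16)·P⁻¹ = [[46, 0, -30], [-1248, 625, 1248], [45, 0, -29]].
The requested entry is 46.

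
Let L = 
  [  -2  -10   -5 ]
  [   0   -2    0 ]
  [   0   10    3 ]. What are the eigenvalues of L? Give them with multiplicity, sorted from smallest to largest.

-2, -2, 3

Characteristic polynomial: p(μ) = μ^3 + μ^2 - 8μ - 12 = (μ - 3)(μ + 2)^2.
Roots (with multiplicity): -2, -2, 3.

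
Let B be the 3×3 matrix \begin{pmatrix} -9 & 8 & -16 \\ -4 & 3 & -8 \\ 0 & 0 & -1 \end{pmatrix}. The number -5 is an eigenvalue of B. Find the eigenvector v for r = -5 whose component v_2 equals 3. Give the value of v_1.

B + 5I = [[-4, 8, -16], [-4, 8, -8], [0, 0, 4]].
Solving (B + 5I)v = 0 gives the eigenspace spanned by (6, 3, 0).
With v_2 = 3, v = (6, 3, 0), so v_1 = 6.

6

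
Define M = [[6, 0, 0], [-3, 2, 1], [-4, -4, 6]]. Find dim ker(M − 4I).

1

M − 4I = [[2, 0, 0], [-3, -2, 1], [-4, -4, 2]].
This matrix has rank 2, so its null space has dimension 3 − 2 = 1.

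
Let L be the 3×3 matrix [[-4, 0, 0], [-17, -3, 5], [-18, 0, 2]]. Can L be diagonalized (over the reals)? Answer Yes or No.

Yes

Characteristic polynomial: p(t) = t^3 + 5t^2 - 2t - 24 = (t - 2)(t + 3)(t + 4).
All 3 eigenvalues are distinct, so L is diagonalizable.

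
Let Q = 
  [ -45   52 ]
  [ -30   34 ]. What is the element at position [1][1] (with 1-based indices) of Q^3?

Characteristic polynomial: r^2 + 11r + 30 = (r + 5)(r + 6), so the eigenvalues are -6, -5.
r=-6: eigenvector (4, 3).
r=-5: eigenvector (13, 10).
P = [[4, 13], [3, 10]], D = diag(-6, -5), P⁻¹ = [[10, -13], [-3, 4]].
Q³ = P·diag(-216, -125)·P⁻¹ = [[-3765, 4732], [-2730, 3424]].
The requested entry is -3765.

-3765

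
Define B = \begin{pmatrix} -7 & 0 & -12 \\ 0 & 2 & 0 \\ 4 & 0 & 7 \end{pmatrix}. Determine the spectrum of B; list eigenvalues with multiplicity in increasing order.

-1, 1, 2

Characteristic polynomial: p(t) = t^3 - 2t^2 - t + 2 = (t - 2)(t - 1)(t + 1).
Roots (with multiplicity): -1, 1, 2.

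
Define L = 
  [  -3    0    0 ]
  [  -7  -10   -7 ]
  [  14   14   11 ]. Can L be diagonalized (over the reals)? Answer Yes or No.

Yes

Characteristic polynomial: p(r) = r^3 + 2r^2 - 15r - 36 = (r - 4)(r + 3)^2.
r = -3 has algebraic multiplicity 2; rank(L + 3I) = 1, so geometric multiplicity = 2.
Every eigenvalue has geometric = algebraic multiplicity, so L is diagonalizable.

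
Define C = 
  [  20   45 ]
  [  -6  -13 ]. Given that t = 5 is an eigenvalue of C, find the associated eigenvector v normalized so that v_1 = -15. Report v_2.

5

C − 5I = [[15, 45], [-6, -18]].
Solving (C − 5I)v = 0 gives the eigenspace spanned by (-15, 5).
With v_1 = -15, v = (-15, 5), so v_2 = 5.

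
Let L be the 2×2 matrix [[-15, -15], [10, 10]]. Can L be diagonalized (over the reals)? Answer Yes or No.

Characteristic polynomial: p(λ) = λ^2 + 5λ = λ(λ + 5).
All 2 eigenvalues are distinct, so L is diagonalizable.

Yes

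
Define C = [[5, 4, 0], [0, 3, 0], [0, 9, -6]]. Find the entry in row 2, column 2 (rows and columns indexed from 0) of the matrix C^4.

1296

Characteristic polynomial: λ^3 - 2λ^2 - 33λ + 90 = (λ - 5)(λ - 3)(λ + 6), so the eigenvalues are -6, 3, 5.
λ=5: eigenvector (1, 0, 0).
λ=3: eigenvector (-2, 1, 1).
λ=-6: eigenvector (0, 0, 1).
P = [[1, -2, 0], [0, 1, 0], [0, 1, 1]], D = diag(5, 3, -6), P⁻¹ = [[1, 2, 0], [0, 1, 0], [0, -1, 1]].
C⁴ = P·diag(625, 81, 1296)·P⁻¹ = [[625, 1088, 0], [0, 81, 0], [0, -1215, 1296]].
The requested entry is 1296.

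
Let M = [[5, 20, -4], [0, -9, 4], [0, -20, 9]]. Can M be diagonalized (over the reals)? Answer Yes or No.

Characteristic polynomial: p(λ) = λ^3 - 5λ^2 - λ + 5 = (λ - 5)(λ - 1)(λ + 1).
All 3 eigenvalues are distinct, so M is diagonalizable.

Yes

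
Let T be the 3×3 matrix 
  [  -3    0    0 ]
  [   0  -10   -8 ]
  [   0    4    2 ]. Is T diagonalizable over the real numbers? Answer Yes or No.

Yes

Characteristic polynomial: p(λ) = λ^3 + 11λ^2 + 36λ + 36 = (λ + 2)(λ + 3)(λ + 6).
All 3 eigenvalues are distinct, so T is diagonalizable.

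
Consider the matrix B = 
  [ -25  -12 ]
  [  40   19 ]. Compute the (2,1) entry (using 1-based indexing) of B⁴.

Characteristic polynomial: t^2 + 6t + 5 = (t + 1)(t + 5), so the eigenvalues are -5, -1.
t=-5: eigenvector (3, -5).
t=-1: eigenvector (1, -2).
P = [[3, 1], [-5, -2]], D = diag(-5, -1), P⁻¹ = [[2, 1], [-5, -3]].
B⁴ = P·diag(625, 1)·P⁻¹ = [[3745, 1872], [-6240, -3119]].
The requested entry is -6240.

-6240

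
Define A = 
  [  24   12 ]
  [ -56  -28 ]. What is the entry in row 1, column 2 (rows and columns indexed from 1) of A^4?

Characteristic polynomial: t^2 + 4t = t(t + 4), so the eigenvalues are -4, 0.
t=-4: eigenvector (-3, 7).
t=0: eigenvector (1, -2).
P = [[-3, 1], [7, -2]], D = diag(-4, 0), P⁻¹ = [[2, 1], [7, 3]].
A⁴ = P·diag(256, 0)·P⁻¹ = [[-1536, -768], [3584, 1792]].
The requested entry is -768.

-768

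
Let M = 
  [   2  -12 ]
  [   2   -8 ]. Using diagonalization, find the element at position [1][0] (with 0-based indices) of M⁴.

-240

Characteristic polynomial: s^2 + 6s + 8 = (s + 2)(s + 4), so the eigenvalues are -4, -2.
s=-4: eigenvector (2, 1).
s=-2: eigenvector (3, 1).
P = [[2, 3], [1, 1]], D = diag(-4, -2), P⁻¹ = [[-1, 3], [1, -2]].
M⁴ = P·diag(256, 16)·P⁻¹ = [[-464, 1440], [-240, 736]].
The requested entry is -240.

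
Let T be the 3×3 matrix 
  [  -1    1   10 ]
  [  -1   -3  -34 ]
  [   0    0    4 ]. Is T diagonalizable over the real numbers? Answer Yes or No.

No

Characteristic polynomial: p(λ) = λ^3 - 12λ - 16 = (λ - 4)(λ + 2)^2.
λ = -2 has algebraic multiplicity 2; rank(T + 2I) = 2, so geometric multiplicity = 1.
Geometric multiplicity < algebraic multiplicity, so T is not diagonalizable.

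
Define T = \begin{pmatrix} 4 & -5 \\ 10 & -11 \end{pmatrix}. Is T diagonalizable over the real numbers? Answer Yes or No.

Characteristic polynomial: p(r) = r^2 + 7r + 6 = (r + 1)(r + 6).
All 2 eigenvalues are distinct, so T is diagonalizable.

Yes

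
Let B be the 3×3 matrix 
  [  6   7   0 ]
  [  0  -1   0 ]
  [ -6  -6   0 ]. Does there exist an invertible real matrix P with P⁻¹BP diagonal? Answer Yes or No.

Yes

Characteristic polynomial: p(s) = s^3 - 5s^2 - 6s = s(s - 6)(s + 1).
All 3 eigenvalues are distinct, so B is diagonalizable.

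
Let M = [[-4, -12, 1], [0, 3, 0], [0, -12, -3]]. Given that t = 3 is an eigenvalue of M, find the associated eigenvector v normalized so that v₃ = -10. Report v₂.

M − 3I = [[-7, -12, 1], [0, 0, 0], [0, -12, -6]].
Solving (M − 3I)v = 0 gives the eigenspace spanned by (-10, 5, -10).
With v₃ = -10, v = (-10, 5, -10), so v₂ = 5.

5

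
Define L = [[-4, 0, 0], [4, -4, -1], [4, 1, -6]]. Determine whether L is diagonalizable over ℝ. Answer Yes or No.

No

Characteristic polynomial: p(s) = s^3 + 14s^2 + 65s + 100 = (s + 4)(s + 5)^2.
s = -5 has algebraic multiplicity 2; rank(L + 5I) = 2, so geometric multiplicity = 1.
Geometric multiplicity < algebraic multiplicity, so L is not diagonalizable.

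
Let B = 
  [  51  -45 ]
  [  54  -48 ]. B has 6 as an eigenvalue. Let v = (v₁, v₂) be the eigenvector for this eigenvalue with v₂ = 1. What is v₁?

B − 6I = [[45, -45], [54, -54]].
Solving (B − 6I)v = 0 gives the eigenspace spanned by (1, 1).
With v₂ = 1, v = (1, 1), so v₁ = 1.

1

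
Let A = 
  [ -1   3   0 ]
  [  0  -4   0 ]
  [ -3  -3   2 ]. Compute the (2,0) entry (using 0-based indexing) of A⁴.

Characteristic polynomial: s^3 + 3s^2 - 6s - 8 = (s - 2)(s + 1)(s + 4), so the eigenvalues are -4, -1, 2.
s=-1: eigenvector (1, 0, 1).
s=-4: eigenvector (-1, 1, 0).
s=2: eigenvector (0, 0, 1).
P = [[1, -1, 0], [0, 1, 0], [1, 0, 1]], D = diag(-1, -4, 2), P⁻¹ = [[1, 1, 0], [0, 1, 0], [-1, -1, 1]].
A⁴ = P·diag(1, 256, 16)·P⁻¹ = [[1, -255, 0], [0, 256, 0], [-15, -15, 16]].
The requested entry is -15.

-15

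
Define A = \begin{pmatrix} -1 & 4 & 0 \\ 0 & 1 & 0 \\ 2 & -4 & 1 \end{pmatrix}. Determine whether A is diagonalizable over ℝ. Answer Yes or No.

Yes

Characteristic polynomial: p(μ) = μ^3 - μ^2 - μ + 1 = (μ - 1)^2(μ + 1).
μ = 1 has algebraic multiplicity 2; rank(A − 1I) = 1, so geometric multiplicity = 2.
Every eigenvalue has geometric = algebraic multiplicity, so A is diagonalizable.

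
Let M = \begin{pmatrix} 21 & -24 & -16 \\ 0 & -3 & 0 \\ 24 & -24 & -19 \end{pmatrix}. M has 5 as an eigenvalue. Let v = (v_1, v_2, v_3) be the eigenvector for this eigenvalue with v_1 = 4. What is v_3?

M − 5I = [[16, -24, -16], [0, -8, 0], [24, -24, -24]].
Solving (M − 5I)v = 0 gives the eigenspace spanned by (4, 0, 4).
With v_1 = 4, v = (4, 0, 4), so v_3 = 4.

4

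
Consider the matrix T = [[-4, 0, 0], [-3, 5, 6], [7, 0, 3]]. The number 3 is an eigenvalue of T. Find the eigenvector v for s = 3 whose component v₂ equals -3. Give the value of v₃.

1

T − 3I = [[-7, 0, 0], [-3, 2, 6], [7, 0, 0]].
Solving (T − 3I)v = 0 gives the eigenspace spanned by (0, -3, 1).
With v₂ = -3, v = (0, -3, 1), so v₃ = 1.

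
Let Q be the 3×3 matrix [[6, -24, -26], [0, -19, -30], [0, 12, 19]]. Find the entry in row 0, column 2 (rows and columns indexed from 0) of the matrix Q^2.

70

Characteristic polynomial: s^3 - 6s^2 - s + 6 = (s - 6)(s - 1)(s + 1), so the eigenvalues are -1, 1, 6.
s=6: eigenvector (1, 0, 0).
s=1: eigenvector (4, 3, -2).
s=-1: eigenvector (6, 5, -3).
P = [[1, 4, 6], [0, 3, 5], [0, -2, -3]], D = diag(6, 1, -1), P⁻¹ = [[1, 0, 2], [0, -3, -5], [0, 2, 3]].
Q² = P·diag(36, 1, 1)·P⁻¹ = [[36, 0, 70], [0, 1, 0], [0, 0, 1]].
The requested entry is 70.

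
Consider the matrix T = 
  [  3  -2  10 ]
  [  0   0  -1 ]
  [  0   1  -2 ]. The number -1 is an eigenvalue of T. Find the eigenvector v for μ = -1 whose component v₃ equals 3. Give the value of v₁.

T + 1I = [[4, -2, 10], [0, 1, -1], [0, 1, -1]].
Solving (T + 1I)v = 0 gives the eigenspace spanned by (-6, 3, 3).
With v₃ = 3, v = (-6, 3, 3), so v₁ = -6.

-6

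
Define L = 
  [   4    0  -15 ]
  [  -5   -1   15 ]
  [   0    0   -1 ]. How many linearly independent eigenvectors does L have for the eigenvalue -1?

L + 1I = [[5, 0, -15], [-5, 0, 15], [0, 0, 0]].
This matrix has rank 1, so its null space has dimension 3 − 1 = 2.

2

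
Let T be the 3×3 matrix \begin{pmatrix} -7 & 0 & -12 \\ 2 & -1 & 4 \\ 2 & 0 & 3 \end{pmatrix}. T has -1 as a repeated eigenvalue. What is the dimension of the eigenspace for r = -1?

2

T + 1I = [[-6, 0, -12], [2, 0, 4], [2, 0, 4]].
This matrix has rank 1, so its null space has dimension 3 − 1 = 2.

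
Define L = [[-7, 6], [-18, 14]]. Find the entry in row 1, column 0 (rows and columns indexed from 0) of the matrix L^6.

-93366

Characteristic polynomial: μ^2 - 7μ + 10 = (μ - 5)(μ - 2), so the eigenvalues are 2, 5.
μ=5: eigenvector (-1, -2).
μ=2: eigenvector (2, 3).
P = [[-1, 2], [-2, 3]], D = diag(5, 2), P⁻¹ = [[3, -2], [2, -1]].
L⁶ = P·diag(15625, 64)·P⁻¹ = [[-46619, 31122], [-93366, 62308]].
The requested entry is -93366.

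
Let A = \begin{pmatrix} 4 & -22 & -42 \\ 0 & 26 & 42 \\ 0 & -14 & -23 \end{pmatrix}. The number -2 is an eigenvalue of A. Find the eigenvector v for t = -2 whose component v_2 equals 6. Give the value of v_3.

-4

A + 2I = [[6, -22, -42], [0, 28, 42], [0, -14, -21]].
Solving (A + 2I)v = 0 gives the eigenspace spanned by (-6, 6, -4).
With v_2 = 6, v = (-6, 6, -4), so v_3 = -4.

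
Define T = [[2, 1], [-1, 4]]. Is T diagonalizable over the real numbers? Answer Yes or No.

No

Characteristic polynomial: p(μ) = μ^2 - 6μ + 9 = (μ - 3)^2.
μ = 3 has algebraic multiplicity 2; rank(T − 3I) = 1, so geometric multiplicity = 1.
Geometric multiplicity < algebraic multiplicity, so T is not diagonalizable.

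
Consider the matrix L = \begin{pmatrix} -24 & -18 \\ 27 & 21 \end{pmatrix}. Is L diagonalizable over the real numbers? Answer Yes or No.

Yes

Characteristic polynomial: p(μ) = μ^2 + 3μ - 18 = (μ - 3)(μ + 6).
All 2 eigenvalues are distinct, so L is diagonalizable.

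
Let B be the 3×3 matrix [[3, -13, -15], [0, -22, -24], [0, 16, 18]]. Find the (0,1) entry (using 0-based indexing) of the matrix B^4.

Characteristic polynomial: r^3 + r^2 - 24r + 36 = (r - 3)(r - 2)(r + 6), so the eigenvalues are -6, 2, 3.
r=3: eigenvector (1, 0, 0).
r=-6: eigenvector (1, 3, -2).
r=2: eigenvector (2, -1, 1).
P = [[1, 1, 2], [0, 3, -1], [0, -2, 1]], D = diag(3, -6, 2), P⁻¹ = [[1, -5, -7], [0, 1, 1], [0, 2, 3]].
B⁴ = P·diag(81, 1296, 16)·P⁻¹ = [[81, 955, 825], [0, 3856, 3840], [0, -2560, -2544]].
The requested entry is 955.

955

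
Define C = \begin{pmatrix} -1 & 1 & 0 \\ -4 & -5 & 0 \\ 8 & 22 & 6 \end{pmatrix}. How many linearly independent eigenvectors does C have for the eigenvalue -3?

1

C + 3I = [[2, 1, 0], [-4, -2, 0], [8, 22, 9]].
This matrix has rank 2, so its null space has dimension 3 − 2 = 1.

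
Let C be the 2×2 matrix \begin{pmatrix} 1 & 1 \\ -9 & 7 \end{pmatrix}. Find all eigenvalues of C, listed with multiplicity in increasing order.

Characteristic polynomial: p(s) = s^2 - 8s + 16 = (s - 4)^2.
Roots (with multiplicity): 4, 4.

4, 4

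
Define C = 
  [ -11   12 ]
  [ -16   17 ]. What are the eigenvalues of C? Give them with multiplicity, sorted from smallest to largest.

Characteristic polynomial: p(μ) = μ^2 - 6μ + 5 = (μ - 5)(μ - 1).
Roots (with multiplicity): 1, 5.

1, 5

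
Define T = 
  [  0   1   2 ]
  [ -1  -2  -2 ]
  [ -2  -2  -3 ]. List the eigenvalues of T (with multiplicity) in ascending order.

Characteristic polynomial: p(μ) = μ^3 + 5μ^2 + 7μ + 3 = (μ + 1)^2(μ + 3).
Roots (with multiplicity): -3, -1, -1.

-3, -1, -1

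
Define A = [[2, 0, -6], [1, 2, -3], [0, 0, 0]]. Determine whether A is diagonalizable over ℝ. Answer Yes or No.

Characteristic polynomial: p(λ) = λ^3 - 4λ^2 + 4λ = λ(λ - 2)^2.
λ = 2 has algebraic multiplicity 2; rank(A − 2I) = 2, so geometric multiplicity = 1.
Geometric multiplicity < algebraic multiplicity, so A is not diagonalizable.

No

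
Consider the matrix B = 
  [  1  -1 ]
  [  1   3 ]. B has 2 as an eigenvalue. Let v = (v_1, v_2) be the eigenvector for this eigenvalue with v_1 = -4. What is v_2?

4

B − 2I = [[-1, -1], [1, 1]].
Solving (B − 2I)v = 0 gives the eigenspace spanned by (-4, 4).
With v_1 = -4, v = (-4, 4), so v_2 = 4.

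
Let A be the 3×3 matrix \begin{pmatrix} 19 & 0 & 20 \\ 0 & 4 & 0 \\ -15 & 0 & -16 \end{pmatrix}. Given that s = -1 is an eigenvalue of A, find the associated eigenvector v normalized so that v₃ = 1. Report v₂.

0

A + 1I = [[20, 0, 20], [0, 5, 0], [-15, 0, -15]].
Solving (A + 1I)v = 0 gives the eigenspace spanned by (-1, 0, 1).
With v₃ = 1, v = (-1, 0, 1), so v₂ = 0.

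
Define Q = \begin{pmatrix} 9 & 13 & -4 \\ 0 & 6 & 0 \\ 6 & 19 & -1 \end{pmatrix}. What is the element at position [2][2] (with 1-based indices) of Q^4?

1296

Characteristic polynomial: t^3 - 14t^2 + 63t - 90 = (t - 6)(t - 5)(t - 3), so the eigenvalues are 3, 5, 6.
t=5: eigenvector (1, 0, 1).
t=6: eigenvector (5, 1, 7).
t=3: eigenvector (2, 0, 3).
P = [[1, 5, 2], [0, 1, 0], [1, 7, 3]], D = diag(5, 6, 3), P⁻¹ = [[3, -1, -2], [0, 1, 0], [-1, -2, 1]].
Q⁴ = P·diag(625, 1296, 81)·P⁻¹ = [[1713, 5531, -1088], [0, 1296, 0], [1632, 7961, -1007]].
The requested entry is 1296.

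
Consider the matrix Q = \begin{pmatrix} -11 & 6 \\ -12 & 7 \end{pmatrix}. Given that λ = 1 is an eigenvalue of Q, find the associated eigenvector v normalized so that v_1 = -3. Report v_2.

-6

Q − 1I = [[-12, 6], [-12, 6]].
Solving (Q − 1I)v = 0 gives the eigenspace spanned by (-3, -6).
With v_1 = -3, v = (-3, -6), so v_2 = -6.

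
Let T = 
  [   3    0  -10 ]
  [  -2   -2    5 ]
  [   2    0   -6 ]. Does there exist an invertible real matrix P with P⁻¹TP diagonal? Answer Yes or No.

Characteristic polynomial: p(s) = s^3 + 5s^2 + 8s + 4 = (s + 1)(s + 2)^2.
s = -2 has algebraic multiplicity 2; rank(T + 2I) = 2, so geometric multiplicity = 1.
Geometric multiplicity < algebraic multiplicity, so T is not diagonalizable.

No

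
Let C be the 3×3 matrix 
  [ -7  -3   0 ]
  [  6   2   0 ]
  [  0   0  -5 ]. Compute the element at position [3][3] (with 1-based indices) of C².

25

Characteristic polynomial: r^3 + 10r^2 + 29r + 20 = (r + 1)(r + 4)(r + 5), so the eigenvalues are -5, -4, -1.
r=-5: eigenvector (0, 0, 1).
r=-4: eigenvector (-1, 1, 0).
r=-1: eigenvector (-1, 2, 0).
P = [[0, -1, -1], [0, 1, 2], [1, 0, 0]], D = diag(-5, -4, -1), P⁻¹ = [[0, 0, 1], [-2, -1, 0], [1, 1, 0]].
C² = P·diag(25, 16, 1)·P⁻¹ = [[31, 15, 0], [-30, -14, 0], [0, 0, 25]].
The requested entry is 25.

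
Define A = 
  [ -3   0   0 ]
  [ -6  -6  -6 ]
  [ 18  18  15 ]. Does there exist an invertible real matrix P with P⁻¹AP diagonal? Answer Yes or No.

Yes

Characteristic polynomial: p(s) = s^3 - 6s^2 - 9s + 54 = (s - 6)(s - 3)(s + 3).
All 3 eigenvalues are distinct, so A is diagonalizable.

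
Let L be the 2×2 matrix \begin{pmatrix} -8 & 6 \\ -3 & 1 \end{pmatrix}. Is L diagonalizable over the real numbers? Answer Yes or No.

Characteristic polynomial: p(s) = s^2 + 7s + 10 = (s + 2)(s + 5).
All 2 eigenvalues are distinct, so L is diagonalizable.

Yes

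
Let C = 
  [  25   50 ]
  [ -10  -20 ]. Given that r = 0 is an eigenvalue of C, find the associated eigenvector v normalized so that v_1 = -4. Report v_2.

C = [[25, 50], [-10, -20]].
Solving (C)v = 0 gives the eigenspace spanned by (-4, 2).
With v_1 = -4, v = (-4, 2), so v_2 = 2.

2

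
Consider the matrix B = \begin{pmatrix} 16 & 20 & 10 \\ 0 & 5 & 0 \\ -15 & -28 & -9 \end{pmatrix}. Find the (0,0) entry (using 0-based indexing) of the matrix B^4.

Characteristic polynomial: r^3 - 12r^2 + 41r - 30 = (r - 6)(r - 5)(r - 1), so the eigenvalues are 1, 5, 6.
r=6: eigenvector (1, 0, -1).
r=5: eigenvector (0, 1, -2).
r=1: eigenvector (-2, 0, 3).
P = [[1, 0, -2], [0, 1, 0], [-1, -2, 3]], D = diag(6, 5, 1), P⁻¹ = [[3, 4, 2], [0, 1, 0], [1, 2, 1]].
B⁴ = P·diag(1296, 625, 1)·P⁻¹ = [[3886, 5180, 2590], [0, 625, 0], [-3885, -6428, -2589]].
The requested entry is 3886.

3886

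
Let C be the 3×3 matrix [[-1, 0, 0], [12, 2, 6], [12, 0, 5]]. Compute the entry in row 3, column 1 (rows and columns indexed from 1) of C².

48

Characteristic polynomial: λ^3 - 6λ^2 + 3λ + 10 = (λ - 5)(λ - 2)(λ + 1), so the eigenvalues are -1, 2, 5.
λ=5: eigenvector (0, 2, 1).
λ=2: eigenvector (0, 1, 0).
λ=-1: eigenvector (1, 0, -2).
P = [[0, 0, 1], [2, 1, 0], [1, 0, -2]], D = diag(5, 2, -1), P⁻¹ = [[2, 0, 1], [-4, 1, -2], [1, 0, 0]].
C² = P·diag(25, 4, 1)·P⁻¹ = [[1, 0, 0], [84, 4, 42], [48, 0, 25]].
The requested entry is 48.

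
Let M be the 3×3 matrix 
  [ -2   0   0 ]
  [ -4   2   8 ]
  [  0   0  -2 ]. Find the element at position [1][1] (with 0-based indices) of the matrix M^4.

16

Characteristic polynomial: μ^3 + 2μ^2 - 4μ - 8 = (μ - 2)(μ + 2)^2, so the eigenvalues are -2, -2, 2.
μ=-2: eigenvector (-3, 1, -2).
μ=2: eigenvector (0, 1, 0).
μ=-2: eigenvector (2, 0, 1).
P = [[-3, 0, 2], [1, 1, 0], [-2, 0, 1]], D = diag(-2, 2, -2), P⁻¹ = [[1, 0, -2], [-1, 1, 2], [2, 0, -3]].
M⁴ = P·diag(16, 16, 16)·P⁻¹ = [[16, 0, 0], [0, 16, 0], [0, 0, 16]].
The requested entry is 16.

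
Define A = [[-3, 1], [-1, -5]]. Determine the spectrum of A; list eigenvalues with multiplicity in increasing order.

-4, -4

Characteristic polynomial: p(s) = s^2 + 8s + 16 = (s + 4)^2.
Roots (with multiplicity): -4, -4.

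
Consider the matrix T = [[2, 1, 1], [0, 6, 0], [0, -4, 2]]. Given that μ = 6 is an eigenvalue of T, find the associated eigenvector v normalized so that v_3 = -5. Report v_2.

T − 6I = [[-4, 1, 1], [0, 0, 0], [0, -4, -4]].
Solving (T − 6I)v = 0 gives the eigenspace spanned by (0, 5, -5).
With v_3 = -5, v = (0, 5, -5), so v_2 = 5.

5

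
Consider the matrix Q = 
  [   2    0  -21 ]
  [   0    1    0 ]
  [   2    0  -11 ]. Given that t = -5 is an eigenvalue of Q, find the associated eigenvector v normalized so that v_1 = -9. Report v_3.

-3

Q + 5I = [[7, 0, -21], [0, 6, 0], [2, 0, -6]].
Solving (Q + 5I)v = 0 gives the eigenspace spanned by (-9, 0, -3).
With v_1 = -9, v = (-9, 0, -3), so v_3 = -3.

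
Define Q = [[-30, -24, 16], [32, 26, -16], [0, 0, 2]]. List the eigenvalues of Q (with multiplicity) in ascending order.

Characteristic polynomial: p(λ) = λ^3 + 2λ^2 - 20λ + 24 = (λ - 2)^2(λ + 6).
Roots (with multiplicity): -6, 2, 2.

-6, 2, 2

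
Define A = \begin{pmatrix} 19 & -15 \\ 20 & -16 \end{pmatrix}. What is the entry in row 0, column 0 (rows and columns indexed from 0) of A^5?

4099

Characteristic polynomial: r^2 - 3r - 4 = (r - 4)(r + 1), so the eigenvalues are -1, 4.
r=-1: eigenvector (3, 4).
r=4: eigenvector (1, 1).
P = [[3, 1], [4, 1]], D = diag(-1, 4), P⁻¹ = [[-1, 1], [4, -3]].
A⁵ = P·diag(-1, 1024)·P⁻¹ = [[4099, -3075], [4100, -3076]].
The requested entry is 4099.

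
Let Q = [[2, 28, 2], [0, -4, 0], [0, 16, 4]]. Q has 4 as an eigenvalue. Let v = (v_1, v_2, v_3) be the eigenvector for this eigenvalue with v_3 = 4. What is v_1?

Q − 4I = [[-2, 28, 2], [0, -8, 0], [0, 16, 0]].
Solving (Q − 4I)v = 0 gives the eigenspace spanned by (4, 0, 4).
With v_3 = 4, v = (4, 0, 4), so v_1 = 4.

4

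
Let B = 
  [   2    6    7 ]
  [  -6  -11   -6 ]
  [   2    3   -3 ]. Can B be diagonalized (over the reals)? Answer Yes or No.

No

Characteristic polynomial: p(λ) = λ^3 + 12λ^2 + 45λ + 50 = (λ + 2)(λ + 5)^2.
λ = -5 has algebraic multiplicity 2; rank(B + 5I) = 2, so geometric multiplicity = 1.
Geometric multiplicity < algebraic multiplicity, so B is not diagonalizable.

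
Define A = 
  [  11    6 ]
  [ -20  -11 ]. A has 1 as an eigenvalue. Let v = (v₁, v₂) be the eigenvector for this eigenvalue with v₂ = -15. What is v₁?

9

A − 1I = [[10, 6], [-20, -12]].
Solving (A − 1I)v = 0 gives the eigenspace spanned by (9, -15).
With v₂ = -15, v = (9, -15), so v₁ = 9.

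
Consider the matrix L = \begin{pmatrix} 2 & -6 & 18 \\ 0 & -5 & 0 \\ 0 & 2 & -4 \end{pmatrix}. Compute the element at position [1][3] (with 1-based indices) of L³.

216

Characteristic polynomial: t^3 + 7t^2 + 2t - 40 = (t - 2)(t + 4)(t + 5), so the eigenvalues are -5, -4, 2.
t=-4: eigenvector (-3, 0, 1).
t=-5: eigenvector (6, 1, -2).
t=2: eigenvector (1, 0, 0).
P = [[-3, 6, 1], [0, 1, 0], [1, -2, 0]], D = diag(-4, -5, 2), P⁻¹ = [[0, 2, 1], [0, 1, 0], [1, 0, 3]].
L³ = P·diag(-64, -125, 8)·P⁻¹ = [[8, -366, 216], [0, -125, 0], [0, 122, -64]].
The requested entry is 216.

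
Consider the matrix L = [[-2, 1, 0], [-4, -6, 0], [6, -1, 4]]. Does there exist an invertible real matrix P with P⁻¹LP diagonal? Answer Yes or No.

No

Characteristic polynomial: p(μ) = μ^3 + 4μ^2 - 16μ - 64 = (μ - 4)(μ + 4)^2.
μ = -4 has algebraic multiplicity 2; rank(L + 4I) = 2, so geometric multiplicity = 1.
Geometric multiplicity < algebraic multiplicity, so L is not diagonalizable.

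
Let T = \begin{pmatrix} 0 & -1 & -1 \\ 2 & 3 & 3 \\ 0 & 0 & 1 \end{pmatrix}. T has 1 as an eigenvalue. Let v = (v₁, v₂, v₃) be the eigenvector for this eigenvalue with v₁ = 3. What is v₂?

T − 1I = [[-1, -1, -1], [2, 2, 3], [0, 0, 0]].
Solving (T − 1I)v = 0 gives the eigenspace spanned by (3, -3, 0).
With v₁ = 3, v = (3, -3, 0), so v₂ = -3.

-3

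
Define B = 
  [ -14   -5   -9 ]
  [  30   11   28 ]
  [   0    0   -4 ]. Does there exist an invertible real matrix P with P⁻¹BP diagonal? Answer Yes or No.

Characteristic polynomial: p(r) = r^3 + 7r^2 + 8r - 16 = (r - 1)(r + 4)^2.
r = -4 has algebraic multiplicity 2; rank(B + 4I) = 2, so geometric multiplicity = 1.
Geometric multiplicity < algebraic multiplicity, so B is not diagonalizable.

No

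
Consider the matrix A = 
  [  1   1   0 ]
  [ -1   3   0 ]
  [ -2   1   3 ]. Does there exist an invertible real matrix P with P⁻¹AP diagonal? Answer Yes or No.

No

Characteristic polynomial: p(s) = s^3 - 7s^2 + 16s - 12 = (s - 3)(s - 2)^2.
s = 2 has algebraic multiplicity 2; rank(A − 2I) = 2, so geometric multiplicity = 1.
Geometric multiplicity < algebraic multiplicity, so A is not diagonalizable.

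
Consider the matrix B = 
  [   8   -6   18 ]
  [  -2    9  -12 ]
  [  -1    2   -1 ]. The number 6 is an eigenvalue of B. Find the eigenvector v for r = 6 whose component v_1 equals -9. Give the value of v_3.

3

B − 6I = [[2, -6, 18], [-2, 3, -12], [-1, 2, -7]].
Solving (B − 6I)v = 0 gives the eigenspace spanned by (-9, 6, 3).
With v_1 = -9, v = (-9, 6, 3), so v_3 = 3.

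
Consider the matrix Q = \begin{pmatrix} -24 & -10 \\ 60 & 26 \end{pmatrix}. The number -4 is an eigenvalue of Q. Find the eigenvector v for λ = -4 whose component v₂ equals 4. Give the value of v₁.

-2

Q + 4I = [[-20, -10], [60, 30]].
Solving (Q + 4I)v = 0 gives the eigenspace spanned by (-2, 4).
With v₂ = 4, v = (-2, 4), so v₁ = -2.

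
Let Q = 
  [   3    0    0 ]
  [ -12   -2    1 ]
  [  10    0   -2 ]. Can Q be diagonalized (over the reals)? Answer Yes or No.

No

Characteristic polynomial: p(t) = t^3 + t^2 - 8t - 12 = (t - 3)(t + 2)^2.
t = -2 has algebraic multiplicity 2; rank(Q + 2I) = 2, so geometric multiplicity = 1.
Geometric multiplicity < algebraic multiplicity, so Q is not diagonalizable.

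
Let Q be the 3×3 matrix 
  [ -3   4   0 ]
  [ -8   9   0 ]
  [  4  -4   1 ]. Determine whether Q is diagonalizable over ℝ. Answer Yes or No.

Characteristic polynomial: p(t) = t^3 - 7t^2 + 11t - 5 = (t - 5)(t - 1)^2.
t = 1 has algebraic multiplicity 2; rank(Q − 1I) = 1, so geometric multiplicity = 2.
Every eigenvalue has geometric = algebraic multiplicity, so Q is diagonalizable.

Yes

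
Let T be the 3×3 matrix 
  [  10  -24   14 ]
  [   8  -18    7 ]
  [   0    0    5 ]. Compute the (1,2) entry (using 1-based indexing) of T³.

-1248

Characteristic polynomial: r^3 + 3r^2 - 28r - 60 = (r - 5)(r + 2)(r + 6), so the eigenvalues are -6, -2, 5.
r=5: eigenvector (2, 1, 1).
r=-2: eigenvector (2, 1, 0).
r=-6: eigenvector (-3, -2, 0).
P = [[2, 2, -3], [1, 1, -2], [1, 0, 0]], D = diag(5, -2, -6), P⁻¹ = [[0, 0, 1], [2, -3, -1], [1, -2, 0]].
T³ = P·diag(125, -8, -216)·P⁻¹ = [[616, -1248, 266], [416, -840, 133], [0, 0, 125]].
The requested entry is -1248.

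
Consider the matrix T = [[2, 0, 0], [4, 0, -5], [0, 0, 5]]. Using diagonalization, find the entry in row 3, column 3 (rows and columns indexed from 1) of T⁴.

625

Characteristic polynomial: s^3 - 7s^2 + 10s = s(s - 5)(s - 2), so the eigenvalues are 0, 2, 5.
s=2: eigenvector (1, 2, 0).
s=5: eigenvector (0, -1, 1).
s=0: eigenvector (0, 1, 0).
P = [[1, 0, 0], [2, -1, 1], [0, 1, 0]], D = diag(2, 5, 0), P⁻¹ = [[1, 0, 0], [0, 0, 1], [-2, 1, 1]].
T⁴ = P·diag(16, 625, 0)·P⁻¹ = [[16, 0, 0], [32, 0, -625], [0, 0, 625]].
The requested entry is 625.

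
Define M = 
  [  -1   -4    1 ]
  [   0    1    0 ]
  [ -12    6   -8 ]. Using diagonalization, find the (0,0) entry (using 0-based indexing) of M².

-11

Characteristic polynomial: s^3 + 8s^2 + 11s - 20 = (s - 1)(s + 4)(s + 5), so the eigenvalues are -5, -4, 1.
s=-5: eigenvector (-1, 0, 4).
s=1: eigenvector (-1, 1, 2).
s=-4: eigenvector (-1, 0, 3).
P = [[-1, -1, -1], [0, 1, 0], [4, 2, 3]], D = diag(-5, 1, -4), P⁻¹ = [[3, 1, 1], [0, 1, 0], [-4, -2, -1]].
M² = P·diag(25, 1, 16)·P⁻¹ = [[-11, 6, -9], [0, 1, 0], [108, 6, 52]].
The requested entry is -11.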